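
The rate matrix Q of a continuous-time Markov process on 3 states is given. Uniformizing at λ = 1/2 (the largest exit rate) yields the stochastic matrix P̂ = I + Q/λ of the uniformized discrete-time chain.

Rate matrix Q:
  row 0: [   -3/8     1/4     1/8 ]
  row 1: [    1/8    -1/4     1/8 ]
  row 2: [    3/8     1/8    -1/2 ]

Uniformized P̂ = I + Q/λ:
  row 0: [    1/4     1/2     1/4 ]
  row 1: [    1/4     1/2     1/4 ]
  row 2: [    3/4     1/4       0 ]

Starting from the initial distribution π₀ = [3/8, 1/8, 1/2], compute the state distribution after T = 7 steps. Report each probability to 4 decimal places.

t=0: π = [0.3750, 0.1250, 0.5000]
t=1: π = [0.5000, 0.3750, 0.1250]
t=2: π = [0.3125, 0.4688, 0.2188]
t=3: π = [0.3594, 0.4453, 0.1953]
t=4: π = [0.3477, 0.4512, 0.2012]
t=5: π = [0.3506, 0.4497, 0.1997]
t=6: π = [0.3499, 0.4501, 0.2001]
t=7: π = [0.3500, 0.4500, 0.2000]

π = [0.3500, 0.4500, 0.2000]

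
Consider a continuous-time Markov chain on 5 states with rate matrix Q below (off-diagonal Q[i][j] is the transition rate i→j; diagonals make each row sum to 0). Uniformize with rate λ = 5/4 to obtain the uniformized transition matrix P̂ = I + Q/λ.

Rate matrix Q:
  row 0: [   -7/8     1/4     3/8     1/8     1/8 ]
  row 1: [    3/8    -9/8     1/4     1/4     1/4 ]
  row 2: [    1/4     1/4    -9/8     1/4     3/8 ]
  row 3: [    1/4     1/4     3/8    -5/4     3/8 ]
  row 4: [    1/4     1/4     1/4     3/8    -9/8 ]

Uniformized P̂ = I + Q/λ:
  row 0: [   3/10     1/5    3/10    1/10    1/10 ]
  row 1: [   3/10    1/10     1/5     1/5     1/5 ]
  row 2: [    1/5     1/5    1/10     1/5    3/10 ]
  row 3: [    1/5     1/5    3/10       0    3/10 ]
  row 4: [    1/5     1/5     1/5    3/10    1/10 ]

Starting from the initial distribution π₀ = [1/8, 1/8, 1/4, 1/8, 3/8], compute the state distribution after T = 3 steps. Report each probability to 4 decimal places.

t=0: π = [0.1250, 0.1250, 0.2500, 0.1250, 0.3750]
t=1: π = [0.2250, 0.1875, 0.2000, 0.2000, 0.1875]
t=2: π = [0.2413, 0.1813, 0.2225, 0.1563, 0.1988]
t=3: π = [0.2423, 0.1819, 0.2175, 0.1645, 0.1939]

π = [0.2423, 0.1819, 0.2175, 0.1645, 0.1939]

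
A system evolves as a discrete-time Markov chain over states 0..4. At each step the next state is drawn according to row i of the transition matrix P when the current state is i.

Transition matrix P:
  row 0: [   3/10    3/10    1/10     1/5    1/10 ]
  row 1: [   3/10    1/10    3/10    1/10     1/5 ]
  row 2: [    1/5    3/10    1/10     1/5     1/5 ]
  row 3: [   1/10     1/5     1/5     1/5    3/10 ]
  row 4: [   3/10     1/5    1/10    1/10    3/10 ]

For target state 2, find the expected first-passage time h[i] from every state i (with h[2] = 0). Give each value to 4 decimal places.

h = [6.2492, 5.2638, 0.0000, 5.7597, 6.4336]

First-step conditioning: h[2] = 0; for i ≠ 2, h[i] = 1 + Σ_k P[i][k]·h[k].
  h[0] = 1 + 3/10·h[0] + 3/10·h[1] + 1/5·h[3] + 1/10·h[4]
  h[1] = 1 + 3/10·h[0] + 1/10·h[1] + 1/10·h[3] + 1/5·h[4]
  h[3] = 1 + 1/10·h[0] + 1/5·h[1] + 1/5·h[3] + 3/10·h[4]
  h[4] = 1 + 3/10·h[0] + 1/5·h[1] + 1/10·h[3] + 3/10·h[4]
Solving the 4×4 linear system over states ≠ 2 gives exactly h = [9830/1573, 8280/1573, 0, 9060/1573, 920/143] (h[2] = 0 is the target).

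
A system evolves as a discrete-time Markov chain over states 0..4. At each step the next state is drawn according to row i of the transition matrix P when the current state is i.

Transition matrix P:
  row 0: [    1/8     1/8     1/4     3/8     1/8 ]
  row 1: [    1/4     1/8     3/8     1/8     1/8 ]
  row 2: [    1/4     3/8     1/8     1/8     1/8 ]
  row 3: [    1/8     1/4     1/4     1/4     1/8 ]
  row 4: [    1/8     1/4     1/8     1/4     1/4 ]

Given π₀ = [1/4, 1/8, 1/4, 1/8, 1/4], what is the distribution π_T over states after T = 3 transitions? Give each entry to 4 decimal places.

t=0: π = [0.2500, 0.1250, 0.2500, 0.1250, 0.2500]
t=1: π = [0.1719, 0.2344, 0.2031, 0.2344, 0.1563]
t=2: π = [0.1797, 0.2246, 0.2344, 0.2168, 0.1445]
t=3: π = [0.1824, 0.2288, 0.2307, 0.2151, 0.1431]

π = [0.1824, 0.2288, 0.2307, 0.2151, 0.1431]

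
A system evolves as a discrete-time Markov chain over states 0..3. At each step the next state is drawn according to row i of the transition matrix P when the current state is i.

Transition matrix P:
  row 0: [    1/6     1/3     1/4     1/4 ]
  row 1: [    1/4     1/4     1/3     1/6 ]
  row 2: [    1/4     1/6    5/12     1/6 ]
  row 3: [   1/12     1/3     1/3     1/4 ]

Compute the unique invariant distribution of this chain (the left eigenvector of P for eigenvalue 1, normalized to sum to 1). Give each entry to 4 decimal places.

π = [0.2000, 0.2545, 0.3455, 0.2000]

Balance equations π_j = Σ_i π_i·P[i][j]:
  π_0 = 1/6·π_0 + 1/4·π_1 + 1/4·π_2 + 1/12·π_3
  π_1 = 1/3·π_0 + 1/4·π_1 + 1/6·π_2 + 1/3·π_3
  π_2 = 1/4·π_0 + 1/3·π_1 + 5/12·π_2 + 1/3·π_3
  normalize: π_0 + π_1 + π_2 + π_3 = 1
Solving the linear system gives exactly π = [1/5, 14/55, 19/55, 1/5].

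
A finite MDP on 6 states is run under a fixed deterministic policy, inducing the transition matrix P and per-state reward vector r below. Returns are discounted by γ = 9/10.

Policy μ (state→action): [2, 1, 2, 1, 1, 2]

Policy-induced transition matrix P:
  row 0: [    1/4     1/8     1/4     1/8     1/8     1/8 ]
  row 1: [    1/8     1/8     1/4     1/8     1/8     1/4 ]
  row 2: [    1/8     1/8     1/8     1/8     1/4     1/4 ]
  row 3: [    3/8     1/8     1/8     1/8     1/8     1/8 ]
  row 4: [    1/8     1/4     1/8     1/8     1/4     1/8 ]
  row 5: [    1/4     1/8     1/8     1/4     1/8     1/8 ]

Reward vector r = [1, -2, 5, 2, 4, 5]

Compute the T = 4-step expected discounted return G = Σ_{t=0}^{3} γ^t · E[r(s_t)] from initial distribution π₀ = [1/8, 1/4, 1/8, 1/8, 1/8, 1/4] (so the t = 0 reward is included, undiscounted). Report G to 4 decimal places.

t=0: π = [0.1250, 0.2500, 0.1250, 0.1250, 0.1250, 0.2500], E[r] = 2.2500, γ^t·E[r] = 2.250000, running G = 2.250000
t=1: π = [0.2031, 0.1406, 0.1719, 0.1563, 0.1563, 0.1719], E[r] = 2.5781, γ^t·E[r] = 2.320313, running G = 4.570313
t=2: π = [0.2109, 0.1445, 0.1680, 0.1465, 0.1660, 0.1641], E[r] = 2.5391, γ^t·E[r] = 2.056641, running G = 6.626953
t=3: π = [0.2085, 0.1458, 0.1694, 0.1455, 0.1667, 0.1641], E[r] = 2.5425, γ^t·E[r] = 1.853468, running G = 8.480421

G = 8.4804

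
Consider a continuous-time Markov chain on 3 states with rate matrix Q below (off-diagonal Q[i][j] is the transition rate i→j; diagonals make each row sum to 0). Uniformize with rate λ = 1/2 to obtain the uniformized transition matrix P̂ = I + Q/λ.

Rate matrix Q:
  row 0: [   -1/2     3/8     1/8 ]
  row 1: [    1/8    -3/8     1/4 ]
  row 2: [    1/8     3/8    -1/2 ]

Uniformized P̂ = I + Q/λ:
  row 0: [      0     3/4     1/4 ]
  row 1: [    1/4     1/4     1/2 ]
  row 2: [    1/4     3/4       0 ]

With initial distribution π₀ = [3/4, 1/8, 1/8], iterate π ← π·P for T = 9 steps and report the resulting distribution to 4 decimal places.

π = [0.2000, 0.5007, 0.2993]

t=0: π = [0.7500, 0.1250, 0.1250]
t=1: π = [0.0625, 0.6875, 0.2500]
t=2: π = [0.2344, 0.4063, 0.3594]
t=3: π = [0.1914, 0.5469, 0.2617]
t=4: π = [0.2021, 0.4766, 0.3213]
t=5: π = [0.1995, 0.5117, 0.2888]
t=6: π = [0.2001, 0.4941, 0.3057]
t=7: π = [0.2000, 0.5029, 0.2971]
t=8: π = [0.2000, 0.4985, 0.3015]
t=9: π = [0.2000, 0.5007, 0.2993]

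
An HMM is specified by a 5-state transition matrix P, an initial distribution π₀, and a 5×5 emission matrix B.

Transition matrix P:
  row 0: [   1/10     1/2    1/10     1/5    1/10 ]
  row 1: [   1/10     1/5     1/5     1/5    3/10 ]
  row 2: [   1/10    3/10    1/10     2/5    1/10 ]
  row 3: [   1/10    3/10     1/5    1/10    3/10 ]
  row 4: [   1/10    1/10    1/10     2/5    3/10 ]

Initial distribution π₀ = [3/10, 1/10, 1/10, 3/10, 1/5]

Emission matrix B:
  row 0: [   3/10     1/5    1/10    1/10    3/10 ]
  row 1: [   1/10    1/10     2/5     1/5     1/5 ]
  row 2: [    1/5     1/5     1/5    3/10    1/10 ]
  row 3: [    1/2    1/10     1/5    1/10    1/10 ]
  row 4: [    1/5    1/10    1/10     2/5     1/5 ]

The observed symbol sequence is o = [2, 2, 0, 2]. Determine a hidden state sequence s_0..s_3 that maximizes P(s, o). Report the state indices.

t=0: δ = [3.000e-02, 4.000e-02, 2.000e-02, 6.000e-02, 2.000e-02]  (obs o_0=2)
t=1: δ = [6.000e-04, 7.200e-03, 2.400e-03, 1.600e-03, 1.800e-03]  ψ = [3, 3, 3, 1, 3]  (obs o_1=2)
t=2: δ = [2.160e-04, 1.440e-04, 2.880e-04, 7.200e-04, 4.320e-04]  ψ = [1, 1, 1, 1, 1]  (obs o_2=0)
t=3: δ = [7.200e-06, 8.640e-05, 2.880e-05, 3.456e-05, 2.160e-05]  ψ = [3, 3, 3, 4, 3]  (obs o_3=2)
backtrack: best end state = 1; path = [3, 1, 3, 1]

path = [3, 1, 3, 1]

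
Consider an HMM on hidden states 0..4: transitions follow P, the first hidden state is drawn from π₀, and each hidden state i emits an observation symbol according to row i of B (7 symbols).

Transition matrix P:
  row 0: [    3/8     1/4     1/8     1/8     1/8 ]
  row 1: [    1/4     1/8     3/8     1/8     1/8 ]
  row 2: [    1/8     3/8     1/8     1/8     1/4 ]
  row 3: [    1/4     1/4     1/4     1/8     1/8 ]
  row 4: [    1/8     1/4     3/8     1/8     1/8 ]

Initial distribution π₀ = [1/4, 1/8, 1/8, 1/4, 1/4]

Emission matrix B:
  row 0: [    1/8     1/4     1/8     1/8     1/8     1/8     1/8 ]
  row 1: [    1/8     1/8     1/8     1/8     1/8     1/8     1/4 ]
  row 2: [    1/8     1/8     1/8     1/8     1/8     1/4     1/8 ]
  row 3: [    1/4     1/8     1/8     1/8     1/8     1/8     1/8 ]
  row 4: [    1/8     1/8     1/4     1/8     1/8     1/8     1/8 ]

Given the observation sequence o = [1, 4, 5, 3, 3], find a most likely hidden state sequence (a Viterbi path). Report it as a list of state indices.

t=0: δ = [6.250e-02, 1.562e-02, 1.562e-02, 3.125e-02, 3.125e-02]  (obs o_0=1)
t=1: δ = [2.930e-03, 1.953e-03, 1.465e-03, 9.766e-04, 9.766e-04]  ψ = [0, 0, 4, 0, 0]  (obs o_1=4)
t=2: δ = [1.373e-04, 9.155e-05, 1.831e-04, 4.578e-05, 4.578e-05]  ψ = [0, 0, 1, 0, 0]  (obs o_2=5)
t=3: δ = [6.437e-06, 8.583e-06, 4.292e-06, 2.861e-06, 5.722e-06]  ψ = [0, 2, 1, 2, 2]  (obs o_3=3)
t=4: δ = [3.017e-07, 2.012e-07, 4.023e-07, 1.341e-07, 1.341e-07]  ψ = [0, 0, 1, 1, 1]  (obs o_4=3)
backtrack: best end state = 2; path = [0, 1, 2, 1, 2]

path = [0, 1, 2, 1, 2]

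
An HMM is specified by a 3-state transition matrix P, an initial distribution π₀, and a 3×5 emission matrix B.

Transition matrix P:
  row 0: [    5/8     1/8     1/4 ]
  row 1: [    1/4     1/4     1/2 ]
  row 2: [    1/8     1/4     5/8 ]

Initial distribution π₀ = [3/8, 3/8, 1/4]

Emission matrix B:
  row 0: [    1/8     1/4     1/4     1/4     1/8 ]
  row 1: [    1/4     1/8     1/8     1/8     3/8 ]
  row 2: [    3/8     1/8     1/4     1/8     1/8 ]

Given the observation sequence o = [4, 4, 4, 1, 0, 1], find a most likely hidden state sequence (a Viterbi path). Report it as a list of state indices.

path = [1, 1, 1, 2, 2, 2]

t=0: δ = [4.688e-02, 1.406e-01, 3.125e-02]  (obs o_0=4)
t=1: δ = [4.395e-03, 1.318e-02, 8.789e-03]  ψ = [1, 1, 1]  (obs o_1=4)
t=2: δ = [4.120e-04, 1.236e-03, 8.240e-04]  ψ = [1, 1, 1]  (obs o_2=4)
t=3: δ = [7.725e-05, 3.862e-05, 7.725e-05]  ψ = [1, 1, 1]  (obs o_3=1)
t=4: δ = [6.035e-06, 4.828e-06, 1.810e-05]  ψ = [0, 2, 2]  (obs o_4=0)
t=5: δ = [9.430e-07, 5.658e-07, 1.414e-06]  ψ = [0, 2, 2]  (obs o_5=1)
backtrack: best end state = 2; path = [1, 1, 1, 2, 2, 2]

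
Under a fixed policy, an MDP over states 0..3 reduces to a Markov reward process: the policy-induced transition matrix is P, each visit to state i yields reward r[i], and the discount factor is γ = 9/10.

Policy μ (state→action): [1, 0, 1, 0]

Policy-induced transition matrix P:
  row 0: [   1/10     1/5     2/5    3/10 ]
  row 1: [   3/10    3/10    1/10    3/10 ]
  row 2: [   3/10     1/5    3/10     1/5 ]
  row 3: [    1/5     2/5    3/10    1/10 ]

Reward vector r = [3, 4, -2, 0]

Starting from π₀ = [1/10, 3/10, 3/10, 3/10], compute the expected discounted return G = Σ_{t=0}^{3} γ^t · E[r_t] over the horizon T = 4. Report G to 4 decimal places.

t=0: π = [0.1000, 0.3000, 0.3000, 0.3000], E[r] = 0.9000, γ^t·E[r] = 0.900000, running G = 0.900000
t=1: π = [0.2500, 0.2900, 0.2500, 0.2100], E[r] = 1.4100, γ^t·E[r] = 1.269000, running G = 2.169000
t=2: π = [0.2290, 0.2710, 0.2670, 0.2330], E[r] = 1.2370, γ^t·E[r] = 1.001970, running G = 3.170970
t=3: π = [0.2309, 0.2737, 0.2687, 0.2267], E[r] = 1.2501, γ^t·E[r] = 0.911323, running G = 4.082293

G = 4.0823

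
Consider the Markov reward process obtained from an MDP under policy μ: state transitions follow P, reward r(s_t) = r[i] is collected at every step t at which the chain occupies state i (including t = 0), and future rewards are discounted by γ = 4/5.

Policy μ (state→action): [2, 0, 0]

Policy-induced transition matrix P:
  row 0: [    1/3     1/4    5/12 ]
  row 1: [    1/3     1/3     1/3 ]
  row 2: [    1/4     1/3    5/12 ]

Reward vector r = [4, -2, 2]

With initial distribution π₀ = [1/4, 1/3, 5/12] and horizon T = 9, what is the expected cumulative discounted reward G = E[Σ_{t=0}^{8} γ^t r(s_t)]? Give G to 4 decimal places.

t=0: π = [0.2500, 0.3333, 0.4167], E[r] = 1.1667, γ^t·E[r] = 1.166667, running G = 1.166667
t=1: π = [0.2986, 0.3125, 0.3889], E[r] = 1.3472, γ^t·E[r] = 1.077778, running G = 2.244444
t=2: π = [0.3009, 0.3084, 0.3906], E[r] = 1.3681, γ^t·E[r] = 0.875556, running G = 3.120000
t=3: π = [0.3008, 0.3083, 0.3910], E[r] = 1.3685, γ^t·E[r] = 0.700691, running G = 3.820691
t=4: π = [0.3008, 0.3083, 0.3910], E[r] = 1.3684, γ^t·E[r] = 0.560510, running G = 4.381202
t=5: π = [0.3008, 0.3083, 0.3910], E[r] = 1.3684, γ^t·E[r] = 0.448404, running G = 4.829606
t=6: π = [0.3008, 0.3083, 0.3910], E[r] = 1.3684, γ^t·E[r] = 0.358723, running G = 5.188329
t=7: π = [0.3008, 0.3083, 0.3910], E[r] = 1.3684, γ^t·E[r] = 0.286979, running G = 5.475308
t=8: π = [0.3008, 0.3083, 0.3910], E[r] = 1.3684, γ^t·E[r] = 0.229583, running G = 5.704891

G = 5.7049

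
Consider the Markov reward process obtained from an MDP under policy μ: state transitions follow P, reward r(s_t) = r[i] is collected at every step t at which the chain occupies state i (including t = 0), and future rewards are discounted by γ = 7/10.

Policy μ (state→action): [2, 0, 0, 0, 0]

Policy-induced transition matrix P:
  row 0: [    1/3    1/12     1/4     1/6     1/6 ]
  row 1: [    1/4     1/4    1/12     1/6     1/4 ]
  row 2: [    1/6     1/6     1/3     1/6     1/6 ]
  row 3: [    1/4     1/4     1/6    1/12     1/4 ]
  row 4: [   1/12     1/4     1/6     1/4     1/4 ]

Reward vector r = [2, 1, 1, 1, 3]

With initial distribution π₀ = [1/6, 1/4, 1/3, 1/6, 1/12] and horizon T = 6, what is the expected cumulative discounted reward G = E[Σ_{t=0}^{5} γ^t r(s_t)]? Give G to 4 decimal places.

G = 4.5216

t=0: π = [0.1667, 0.2500, 0.3333, 0.1667, 0.0833], E[r] = 1.3333, γ^t·E[r] = 1.333333, running G = 1.333333
t=1: π = [0.2222, 0.1944, 0.2153, 0.1597, 0.2083], E[r] = 1.6389, γ^t·E[r] = 1.147222, running G = 2.480556
t=2: π = [0.2159, 0.1950, 0.2049, 0.1707, 0.2135], E[r] = 1.6429, γ^t·E[r] = 0.805041, running G = 3.285596
t=3: π = [0.2153, 0.1970, 0.2025, 0.1702, 0.2149], E[r] = 1.6452, γ^t·E[r] = 0.564306, running G = 3.849902
t=4: π = [0.2152, 0.1972, 0.2020, 0.1704, 0.2152], E[r] = 1.6456, γ^t·E[r] = 0.395108, running G = 4.245010
t=5: π = [0.2152, 0.1973, 0.2018, 0.1704, 0.2152], E[r] = 1.6457, γ^t·E[r] = 0.276595, running G = 4.521604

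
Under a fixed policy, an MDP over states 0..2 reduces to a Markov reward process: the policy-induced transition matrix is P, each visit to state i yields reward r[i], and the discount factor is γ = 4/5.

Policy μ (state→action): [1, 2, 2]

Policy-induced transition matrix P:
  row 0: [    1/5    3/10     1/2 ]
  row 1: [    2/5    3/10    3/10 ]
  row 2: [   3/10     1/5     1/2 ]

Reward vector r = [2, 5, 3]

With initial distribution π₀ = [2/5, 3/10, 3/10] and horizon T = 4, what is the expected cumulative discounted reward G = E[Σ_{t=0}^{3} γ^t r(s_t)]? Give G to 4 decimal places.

G = 9.5030

t=0: π = [0.4000, 0.3000, 0.3000], E[r] = 3.2000, γ^t·E[r] = 3.200000, running G = 3.200000
t=1: π = [0.2900, 0.2700, 0.4400], E[r] = 3.2500, γ^t·E[r] = 2.600000, running G = 5.800000
t=2: π = [0.2980, 0.2560, 0.4460], E[r] = 3.2140, γ^t·E[r] = 2.056960, running G = 7.856960
t=3: π = [0.2958, 0.2554, 0.4488], E[r] = 3.2150, γ^t·E[r] = 1.646080, running G = 9.503040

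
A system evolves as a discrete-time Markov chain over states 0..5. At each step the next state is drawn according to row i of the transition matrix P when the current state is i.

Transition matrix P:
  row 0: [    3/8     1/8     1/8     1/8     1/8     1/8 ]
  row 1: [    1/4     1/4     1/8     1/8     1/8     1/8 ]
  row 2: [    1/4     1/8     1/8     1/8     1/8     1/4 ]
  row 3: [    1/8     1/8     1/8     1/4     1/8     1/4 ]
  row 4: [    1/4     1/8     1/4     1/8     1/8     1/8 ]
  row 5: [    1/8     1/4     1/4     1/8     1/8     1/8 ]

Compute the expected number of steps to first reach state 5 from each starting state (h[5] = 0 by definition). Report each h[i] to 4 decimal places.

First-step conditioning: h[5] = 0; for i ≠ 5, h[i] = 1 + Σ_k P[i][k]·h[k].
  h[0] = 1 + 3/8·h[0] + 1/8·h[1] + 1/8·h[2] + 1/8·h[3] + 1/8·h[4]
  h[1] = 1 + 1/4·h[0] + 1/4·h[1] + 1/8·h[2] + 1/8·h[3] + 1/8·h[4]
  h[2] = 1 + 1/4·h[0] + 1/8·h[1] + 1/8·h[2] + 1/8·h[3] + 1/8·h[4]
  h[3] = 1 + 1/8·h[0] + 1/8·h[1] + 1/8·h[2] + 1/4·h[3] + 1/8·h[4]
  h[4] = 1 + 1/4·h[0] + 1/8·h[1] + 1/4·h[2] + 1/8·h[3] + 1/8·h[4]
Solving the 5×5 linear system over states ≠ 5 gives exactly h = [3584/575, 3584/575, 3136/575, 3072/575, 3528/575, 0] (h[5] = 0 is the target).

h = [6.2330, 6.2330, 5.4539, 5.3426, 6.1357, 0.0000]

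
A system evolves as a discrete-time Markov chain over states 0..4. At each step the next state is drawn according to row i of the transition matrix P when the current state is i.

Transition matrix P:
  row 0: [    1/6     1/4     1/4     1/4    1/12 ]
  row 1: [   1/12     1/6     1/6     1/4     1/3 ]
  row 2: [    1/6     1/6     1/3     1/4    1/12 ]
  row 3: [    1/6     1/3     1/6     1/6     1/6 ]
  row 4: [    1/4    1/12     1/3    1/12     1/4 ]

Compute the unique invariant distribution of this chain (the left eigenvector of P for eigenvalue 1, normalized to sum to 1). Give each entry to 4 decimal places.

π = [0.1651, 0.1993, 0.2525, 0.2031, 0.1801]

Balance equations π_j = Σ_i π_i·P[i][j]:
  π_0 = 1/6·π_0 + 1/12·π_1 + 1/6·π_2 + 1/6·π_3 + 1/4·π_4
  π_1 = 1/4·π_0 + 1/6·π_1 + 1/6·π_2 + 1/3·π_3 + 1/12·π_4
  π_2 = 1/4·π_0 + 1/6·π_1 + 1/3·π_2 + 1/6·π_3 + 1/3·π_4
  π_3 = 1/4·π_0 + 1/4·π_1 + 1/4·π_2 + 1/6·π_3 + 1/12·π_4
  normalize: π_0 + π_1 + π_2 + π_3 + π_4 = 1
Solving the linear system gives exactly π = [3254/19713, 3928/19713, 4978/19713, 4003/19713, 3550/19713].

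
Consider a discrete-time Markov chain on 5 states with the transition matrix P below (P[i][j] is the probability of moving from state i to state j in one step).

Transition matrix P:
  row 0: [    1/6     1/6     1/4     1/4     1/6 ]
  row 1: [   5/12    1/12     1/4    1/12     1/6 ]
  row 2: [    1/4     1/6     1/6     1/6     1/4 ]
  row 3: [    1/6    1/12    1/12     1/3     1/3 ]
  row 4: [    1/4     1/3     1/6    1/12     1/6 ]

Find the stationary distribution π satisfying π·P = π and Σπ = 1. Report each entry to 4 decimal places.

Balance equations π_j = Σ_i π_i·P[i][j]:
  π_0 = 1/6·π_0 + 5/12·π_1 + 1/4·π_2 + 1/6·π_3 + 1/4·π_4
  π_1 = 1/6·π_0 + 1/12·π_1 + 1/6·π_2 + 1/12·π_3 + 1/3·π_4
  π_2 = 1/4·π_0 + 1/4·π_1 + 1/6·π_2 + 1/12·π_3 + 1/6·π_4
  π_3 = 1/4·π_0 + 1/12·π_1 + 1/6·π_2 + 1/3·π_3 + 1/12·π_4
  normalize: π_0 + π_1 + π_2 + π_3 + π_4 = 1
Solving the linear system gives exactly π = [5472/22519, 3881/22519, 4184/22519, 4183/22519, 4799/22519].

π = [0.2430, 0.1723, 0.1858, 0.1858, 0.2131]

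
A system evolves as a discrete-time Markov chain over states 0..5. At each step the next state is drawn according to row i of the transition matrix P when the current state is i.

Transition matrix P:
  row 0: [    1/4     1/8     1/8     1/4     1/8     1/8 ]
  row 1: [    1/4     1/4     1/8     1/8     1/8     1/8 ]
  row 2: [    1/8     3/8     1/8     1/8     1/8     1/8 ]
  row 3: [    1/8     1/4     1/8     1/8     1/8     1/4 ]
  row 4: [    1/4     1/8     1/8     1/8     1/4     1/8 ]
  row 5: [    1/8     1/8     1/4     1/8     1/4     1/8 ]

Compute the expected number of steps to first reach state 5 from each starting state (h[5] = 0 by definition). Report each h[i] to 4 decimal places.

h = [6.8381, 6.9449, 6.9583, 6.0902, 6.9449, 0.0000]

First-step conditioning: h[5] = 0; for i ≠ 5, h[i] = 1 + Σ_k P[i][k]·h[k].
  h[0] = 1 + 1/4·h[0] + 1/8·h[1] + 1/8·h[2] + 1/4·h[3] + 1/8·h[4]
  h[1] = 1 + 1/4·h[0] + 1/4·h[1] + 1/8·h[2] + 1/8·h[3] + 1/8·h[4]
  h[2] = 1 + 1/8·h[0] + 3/8·h[1] + 1/8·h[2] + 1/8·h[3] + 1/8·h[4]
  h[3] = 1 + 1/8·h[0] + 1/4·h[1] + 1/8·h[2] + 1/8·h[3] + 1/8·h[4]
  h[4] = 1 + 1/4·h[0] + 1/8·h[1] + 1/8·h[2] + 1/8·h[3] + 1/4·h[4]
Solving the 5×5 linear system over states ≠ 5 gives exactly h = [4096/599, 4160/599, 4168/599, 3648/599, 4160/599, 0] (h[5] = 0 is the target).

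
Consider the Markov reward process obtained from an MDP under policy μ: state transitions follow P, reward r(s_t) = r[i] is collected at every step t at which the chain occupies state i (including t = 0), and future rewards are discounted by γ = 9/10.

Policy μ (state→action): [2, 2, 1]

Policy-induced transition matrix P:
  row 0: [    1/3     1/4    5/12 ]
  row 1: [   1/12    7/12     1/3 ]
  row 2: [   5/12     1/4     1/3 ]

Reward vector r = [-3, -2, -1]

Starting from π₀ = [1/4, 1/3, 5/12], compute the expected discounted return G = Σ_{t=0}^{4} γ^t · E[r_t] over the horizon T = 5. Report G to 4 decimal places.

t=0: π = [0.2500, 0.3333, 0.4167], E[r] = -1.8333, γ^t·E[r] = -1.833333, running G = -1.833333
t=1: π = [0.2847, 0.3611, 0.3542], E[r] = -1.9306, γ^t·E[r] = -1.737500, running G = -3.570833
t=2: π = [0.2726, 0.3704, 0.3571], E[r] = -1.9155, γ^t·E[r] = -1.551563, running G = -5.122396
t=3: π = [0.2705, 0.3735, 0.3560], E[r] = -1.9144, γ^t·E[r] = -1.395633, running G = -6.518029
t=4: π = [0.2696, 0.3745, 0.3559], E[r] = -1.9138, γ^t·E[r] = -1.255621, running G = -7.773650

G = -7.7736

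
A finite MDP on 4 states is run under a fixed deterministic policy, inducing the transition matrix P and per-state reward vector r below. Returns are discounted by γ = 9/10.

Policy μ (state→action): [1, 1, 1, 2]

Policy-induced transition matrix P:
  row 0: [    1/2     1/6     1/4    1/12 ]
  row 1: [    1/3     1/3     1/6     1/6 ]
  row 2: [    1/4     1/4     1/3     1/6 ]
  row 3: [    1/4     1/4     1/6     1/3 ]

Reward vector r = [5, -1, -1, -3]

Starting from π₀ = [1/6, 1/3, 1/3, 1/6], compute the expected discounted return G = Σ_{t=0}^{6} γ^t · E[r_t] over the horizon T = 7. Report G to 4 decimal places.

t=0: π = [0.1667, 0.3333, 0.3333, 0.1667], E[r] = -0.3333, γ^t·E[r] = -0.333333, running G = -0.333333
t=1: π = [0.3194, 0.2639, 0.2361, 0.1806], E[r] = 0.5556, γ^t·E[r] = 0.500000, running G = 0.166667
t=2: π = [0.3519, 0.2454, 0.2326, 0.1701], E[r] = 0.7708, γ^t·E[r] = 0.624375, running G = 0.791042
t=3: π = [0.3584, 0.2411, 0.2348, 0.1657], E[r] = 0.8191, γ^t·E[r] = 0.597094, running G = 1.388135
t=4: π = [0.3597, 0.2402, 0.2357, 0.1644], E[r] = 0.8293, γ^t·E[r] = 0.544134, running G = 1.932270
t=5: π = [0.3599, 0.2400, 0.2359, 0.1641], E[r] = 0.8315, γ^t·E[r] = 0.490974, running G = 2.423244
t=6: π = [0.3600, 0.2400, 0.2360, 0.1640], E[r] = 0.8319, γ^t·E[r] = 0.442103, running G = 2.865347

G = 2.8653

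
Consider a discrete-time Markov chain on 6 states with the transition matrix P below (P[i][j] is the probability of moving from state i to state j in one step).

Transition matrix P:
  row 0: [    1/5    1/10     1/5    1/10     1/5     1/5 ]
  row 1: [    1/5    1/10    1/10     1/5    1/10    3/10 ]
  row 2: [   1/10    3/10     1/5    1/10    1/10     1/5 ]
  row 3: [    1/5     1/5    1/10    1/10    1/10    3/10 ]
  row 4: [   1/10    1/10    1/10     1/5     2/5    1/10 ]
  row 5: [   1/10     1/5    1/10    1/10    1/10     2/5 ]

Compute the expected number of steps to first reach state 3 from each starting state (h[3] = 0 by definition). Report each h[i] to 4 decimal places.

First-step conditioning: h[3] = 0; for i ≠ 3, h[i] = 1 + Σ_k P[i][k]·h[k].
  h[0] = 1 + 1/5·h[0] + 1/10·h[1] + 1/5·h[2] + 1/5·h[4] + 1/5·h[5]
  h[1] = 1 + 1/5·h[0] + 1/10·h[1] + 1/10·h[2] + 1/10·h[4] + 3/10·h[5]
  h[2] = 1 + 1/10·h[0] + 3/10·h[1] + 1/5·h[2] + 1/10·h[4] + 1/5·h[5]
  h[4] = 1 + 1/10·h[0] + 1/10·h[1] + 1/10·h[2] + 2/5·h[4] + 1/10·h[5]
  h[5] = 1 + 1/10·h[0] + 1/5·h[1] + 1/10·h[2] + 1/10·h[4] + 2/5·h[5]
Solving the 5×5 linear system over states ≠ 3 gives exactly h = [6268/837, 5726/837, 6238/837, 0, 1828/279, 6302/837] (h[3] = 0 is the target).

h = [7.4886, 6.8411, 7.4528, 0.0000, 6.5520, 7.5293]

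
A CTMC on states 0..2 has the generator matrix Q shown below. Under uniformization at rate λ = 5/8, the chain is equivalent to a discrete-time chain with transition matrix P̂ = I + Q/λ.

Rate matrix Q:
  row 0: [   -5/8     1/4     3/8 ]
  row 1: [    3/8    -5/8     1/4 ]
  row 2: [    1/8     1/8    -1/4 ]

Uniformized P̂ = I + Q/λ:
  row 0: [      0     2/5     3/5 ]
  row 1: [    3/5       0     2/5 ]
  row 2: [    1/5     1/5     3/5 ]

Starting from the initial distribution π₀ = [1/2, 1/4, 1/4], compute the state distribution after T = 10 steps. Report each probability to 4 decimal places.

π = [0.2354, 0.2058, 0.5588]

t=0: π = [0.5000, 0.2500, 0.2500]
t=1: π = [0.2000, 0.2500, 0.5500]
t=2: π = [0.2600, 0.1900, 0.5500]
t=3: π = [0.2240, 0.2140, 0.5620]
t=4: π = [0.2408, 0.2020, 0.5572]
t=5: π = [0.2326, 0.2078, 0.5596]
t=6: π = [0.2366, 0.2050, 0.5584]
t=7: π = [0.2347, 0.2063, 0.5590]
t=8: π = [0.2356, 0.2057, 0.5587]
t=9: π = [0.2351, 0.2060, 0.5589]
t=10: π = [0.2354, 0.2058, 0.5588]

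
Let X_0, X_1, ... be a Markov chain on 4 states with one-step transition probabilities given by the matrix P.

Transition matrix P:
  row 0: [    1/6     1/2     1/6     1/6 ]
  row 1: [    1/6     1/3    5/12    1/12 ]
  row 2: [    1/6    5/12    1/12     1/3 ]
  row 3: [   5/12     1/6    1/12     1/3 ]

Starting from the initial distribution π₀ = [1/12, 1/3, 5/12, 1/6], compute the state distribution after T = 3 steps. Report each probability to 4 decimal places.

t=0: π = [0.0833, 0.3333, 0.4167, 0.1667]
t=1: π = [0.2083, 0.3542, 0.2014, 0.2361]
t=2: π = [0.2257, 0.3455, 0.2188, 0.2101]
t=3: π = [0.2192, 0.3542, 0.2173, 0.2093]

π = [0.2192, 0.3542, 0.2173, 0.2093]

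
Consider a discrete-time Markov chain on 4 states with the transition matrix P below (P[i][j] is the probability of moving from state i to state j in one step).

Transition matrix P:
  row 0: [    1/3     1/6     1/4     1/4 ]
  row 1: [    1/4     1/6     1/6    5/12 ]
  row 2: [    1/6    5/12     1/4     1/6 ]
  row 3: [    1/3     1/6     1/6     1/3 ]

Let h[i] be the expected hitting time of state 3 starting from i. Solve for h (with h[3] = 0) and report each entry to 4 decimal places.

First-step conditioning: h[3] = 0; for i ≠ 3, h[i] = 1 + Σ_k P[i][k]·h[k].
  h[0] = 1 + 1/3·h[0] + 1/6·h[1] + 1/4·h[2]
  h[1] = 1 + 1/4·h[0] + 1/6·h[1] + 1/6·h[2]
  h[2] = 1 + 1/6·h[0] + 5/12·h[1] + 1/4·h[2]
Solving the 3×3 linear system over states ≠ 3 gives exactly h = [1764/473, 1464/473, 1836/473, 0] (h[3] = 0 is the target).

h = [3.7294, 3.0951, 3.8816, 0.0000]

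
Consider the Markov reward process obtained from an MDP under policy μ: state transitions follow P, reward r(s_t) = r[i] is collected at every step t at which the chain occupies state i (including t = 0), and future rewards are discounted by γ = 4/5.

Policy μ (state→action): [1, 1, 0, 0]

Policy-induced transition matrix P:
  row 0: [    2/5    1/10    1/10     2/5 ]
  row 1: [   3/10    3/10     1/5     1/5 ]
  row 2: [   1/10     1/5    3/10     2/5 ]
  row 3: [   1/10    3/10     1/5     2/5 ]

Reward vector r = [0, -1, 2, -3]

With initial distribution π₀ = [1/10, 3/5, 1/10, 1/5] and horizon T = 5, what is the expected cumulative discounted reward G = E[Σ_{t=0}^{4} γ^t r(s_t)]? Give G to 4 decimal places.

G = -2.9612

t=0: π = [0.1000, 0.6000, 0.1000, 0.2000], E[r] = -1.0000, γ^t·E[r] = -1.000000, running G = -1.000000
t=1: π = [0.2500, 0.2700, 0.2000, 0.2800], E[r] = -0.7100, γ^t·E[r] = -0.568000, running G = -1.568000
t=2: π = [0.2290, 0.2300, 0.1950, 0.3460], E[r] = -0.8780, γ^t·E[r] = -0.561920, running G = -2.129920
t=3: π = [0.2147, 0.2347, 0.1966, 0.3540], E[r] = -0.9035, γ^t·E[r] = -0.462592, running G = -2.592512
t=4: π = [0.2114, 0.2374, 0.1982, 0.3531], E[r] = -0.9002, γ^t·E[r] = -0.368722, running G = -2.961234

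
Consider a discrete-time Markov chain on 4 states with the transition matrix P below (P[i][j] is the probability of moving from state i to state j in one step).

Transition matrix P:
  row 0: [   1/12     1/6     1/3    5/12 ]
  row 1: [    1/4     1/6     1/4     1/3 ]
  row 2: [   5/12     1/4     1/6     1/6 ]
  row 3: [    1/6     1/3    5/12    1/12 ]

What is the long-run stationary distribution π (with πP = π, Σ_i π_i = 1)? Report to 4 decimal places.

Balance equations π_j = Σ_i π_i·P[i][j]:
  π_0 = 1/12·π_0 + 1/4·π_1 + 5/12·π_2 + 1/6·π_3
  π_1 = 1/6·π_0 + 1/6·π_1 + 1/4·π_2 + 1/3·π_3
  π_2 = 1/3·π_0 + 1/4·π_1 + 1/6·π_2 + 5/12·π_3
  normalize: π_0 + π_1 + π_2 + π_3 = 1
Solving the linear system gives exactly π = [73/307, 71/307, 88/307, 75/307].

π = [0.2378, 0.2313, 0.2866, 0.2443]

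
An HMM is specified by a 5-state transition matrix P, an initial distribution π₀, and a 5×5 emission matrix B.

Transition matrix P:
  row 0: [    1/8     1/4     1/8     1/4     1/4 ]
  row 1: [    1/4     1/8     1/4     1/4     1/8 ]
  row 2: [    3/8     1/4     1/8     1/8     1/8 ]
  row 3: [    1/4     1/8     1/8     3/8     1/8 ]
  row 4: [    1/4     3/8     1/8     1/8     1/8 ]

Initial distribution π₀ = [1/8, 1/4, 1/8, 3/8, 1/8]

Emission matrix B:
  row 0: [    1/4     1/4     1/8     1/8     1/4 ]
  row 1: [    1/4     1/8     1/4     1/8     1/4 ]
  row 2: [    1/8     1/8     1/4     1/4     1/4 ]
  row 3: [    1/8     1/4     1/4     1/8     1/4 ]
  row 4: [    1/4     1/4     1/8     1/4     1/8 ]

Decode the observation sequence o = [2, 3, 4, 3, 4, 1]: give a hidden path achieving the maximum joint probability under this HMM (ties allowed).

t=0: δ = [1.562e-02, 6.250e-02, 3.125e-02, 9.375e-02, 1.562e-02]  (obs o_0=2)
t=1: δ = [2.930e-03, 1.465e-03, 3.906e-03, 4.395e-03, 2.930e-03]  ψ = [3, 3, 1, 3, 3]  (obs o_1=3)
t=2: δ = [3.662e-04, 2.747e-04, 1.373e-04, 4.120e-04, 9.155e-05]  ψ = [2, 4, 3, 3, 0]  (obs o_2=4)
t=3: δ = [1.287e-05, 1.144e-05, 1.717e-05, 1.931e-05, 2.289e-05]  ψ = [3, 0, 1, 3, 0]  (obs o_3=3)
t=4: δ = [1.609e-06, 2.146e-06, 7.153e-07, 1.810e-06, 4.023e-07]  ψ = [2, 4, 1, 3, 0]  (obs o_4=4)
t=5: δ = [1.341e-07, 5.029e-08, 6.706e-08, 1.697e-07, 1.006e-07]  ψ = [1, 0, 1, 3, 0]  (obs o_5=1)
backtrack: best end state = 3; path = [3, 3, 3, 3, 3, 3]

path = [3, 3, 3, 3, 3, 3]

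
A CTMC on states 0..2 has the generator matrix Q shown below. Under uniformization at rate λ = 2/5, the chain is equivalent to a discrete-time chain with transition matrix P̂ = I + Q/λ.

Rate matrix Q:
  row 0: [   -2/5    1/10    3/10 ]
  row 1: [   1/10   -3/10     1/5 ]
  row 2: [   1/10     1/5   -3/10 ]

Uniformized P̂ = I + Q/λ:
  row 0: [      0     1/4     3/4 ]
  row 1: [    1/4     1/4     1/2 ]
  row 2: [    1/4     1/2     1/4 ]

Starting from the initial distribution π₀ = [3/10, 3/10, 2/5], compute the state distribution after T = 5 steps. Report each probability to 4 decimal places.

π = [0.1999, 0.3596, 0.4405]

t=0: π = [0.3000, 0.3000, 0.4000]
t=1: π = [0.1750, 0.3500, 0.4750]
t=2: π = [0.2063, 0.3688, 0.4250]
t=3: π = [0.1984, 0.3563, 0.4453]
t=4: π = [0.2004, 0.3613, 0.4383]
t=5: π = [0.1999, 0.3596, 0.4405]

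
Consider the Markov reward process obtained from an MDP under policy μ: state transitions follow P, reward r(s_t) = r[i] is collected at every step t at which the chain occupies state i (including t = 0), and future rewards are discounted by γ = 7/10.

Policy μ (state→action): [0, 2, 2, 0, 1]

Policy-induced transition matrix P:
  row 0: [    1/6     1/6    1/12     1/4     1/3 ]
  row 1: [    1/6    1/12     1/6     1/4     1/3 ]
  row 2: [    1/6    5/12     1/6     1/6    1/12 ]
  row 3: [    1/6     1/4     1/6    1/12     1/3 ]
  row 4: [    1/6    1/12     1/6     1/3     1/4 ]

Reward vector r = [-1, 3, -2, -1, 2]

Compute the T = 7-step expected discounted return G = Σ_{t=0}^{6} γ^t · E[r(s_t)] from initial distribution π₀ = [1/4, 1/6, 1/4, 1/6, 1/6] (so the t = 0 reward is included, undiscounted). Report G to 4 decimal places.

G = 0.8055

t=0: π = [0.2500, 0.1667, 0.2500, 0.1667, 0.1667], E[r] = -0.0833, γ^t·E[r] = -0.083333, running G = -0.083333
t=1: π = [0.1667, 0.2153, 0.1458, 0.2153, 0.2569], E[r] = 0.4861, γ^t·E[r] = 0.340278, running G = 0.256944
t=2: π = [0.1667, 0.1817, 0.1528, 0.2234, 0.2755], E[r] = 0.4005, γ^t·E[r] = 0.196227, running G = 0.453171
t=3: π = [0.1667, 0.1854, 0.1528, 0.2230, 0.2722], E[r] = 0.4053, γ^t·E[r] = 0.139013, running G = 0.592184
t=4: π = [0.1667, 0.1853, 0.1528, 0.2228, 0.2725], E[r] = 0.4058, γ^t·E[r] = 0.097444, running G = 0.689628
t=5: π = [0.1667, 0.1853, 0.1528, 0.2228, 0.2724], E[r] = 0.4056, γ^t·E[r] = 0.068176, running G = 0.757804
t=6: π = [0.1667, 0.1853, 0.1528, 0.2228, 0.2724], E[r] = 0.4057, γ^t·E[r] = 0.047728, running G = 0.805533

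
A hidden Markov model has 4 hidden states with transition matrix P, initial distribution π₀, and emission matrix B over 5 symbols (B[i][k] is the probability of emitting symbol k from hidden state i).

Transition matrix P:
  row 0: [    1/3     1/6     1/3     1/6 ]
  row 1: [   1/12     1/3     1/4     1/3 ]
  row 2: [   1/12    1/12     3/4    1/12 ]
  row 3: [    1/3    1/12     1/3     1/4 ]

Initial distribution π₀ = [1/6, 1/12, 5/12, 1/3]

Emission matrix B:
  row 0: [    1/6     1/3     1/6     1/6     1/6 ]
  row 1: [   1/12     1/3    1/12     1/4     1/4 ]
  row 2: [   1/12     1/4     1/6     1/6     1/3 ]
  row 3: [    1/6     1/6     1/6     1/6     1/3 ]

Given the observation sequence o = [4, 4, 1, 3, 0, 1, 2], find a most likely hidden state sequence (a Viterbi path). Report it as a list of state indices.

path = [2, 2, 2, 2, 2, 2, 2]

t=0: δ = [2.778e-02, 2.083e-02, 1.389e-01, 1.111e-01]  (obs o_0=4)
t=1: δ = [6.173e-03, 2.894e-03, 3.472e-02, 9.259e-03]  ψ = [3, 2, 2, 3]  (obs o_1=4)
t=2: δ = [1.029e-03, 9.645e-04, 6.510e-03, 4.823e-04]  ψ = [3, 2, 2, 2]  (obs o_2=1)
t=3: δ = [9.042e-05, 1.356e-04, 8.138e-04, 9.042e-05]  ψ = [2, 2, 2, 2]  (obs o_3=3)
t=4: δ = [1.130e-05, 5.651e-06, 5.086e-05, 1.130e-05]  ψ = [2, 2, 2, 2]  (obs o_4=0)
t=5: δ = [1.413e-06, 1.413e-06, 9.537e-06, 7.064e-07]  ψ = [2, 2, 2, 2]  (obs o_5=1)
t=6: δ = [1.325e-07, 6.623e-08, 1.192e-06, 1.325e-07]  ψ = [2, 2, 2, 2]  (obs o_6=2)
backtrack: best end state = 2; path = [2, 2, 2, 2, 2, 2, 2]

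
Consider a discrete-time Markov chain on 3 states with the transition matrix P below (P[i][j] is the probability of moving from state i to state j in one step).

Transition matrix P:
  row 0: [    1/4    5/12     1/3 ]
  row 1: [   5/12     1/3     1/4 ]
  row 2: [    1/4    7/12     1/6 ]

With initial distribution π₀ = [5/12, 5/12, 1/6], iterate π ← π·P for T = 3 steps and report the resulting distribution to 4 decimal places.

t=0: π = [0.4167, 0.4167, 0.1667]
t=1: π = [0.3194, 0.4097, 0.2708]
t=2: π = [0.3183, 0.4277, 0.2541]
t=3: π = [0.3213, 0.4234, 0.2554]

π = [0.3213, 0.4234, 0.2554]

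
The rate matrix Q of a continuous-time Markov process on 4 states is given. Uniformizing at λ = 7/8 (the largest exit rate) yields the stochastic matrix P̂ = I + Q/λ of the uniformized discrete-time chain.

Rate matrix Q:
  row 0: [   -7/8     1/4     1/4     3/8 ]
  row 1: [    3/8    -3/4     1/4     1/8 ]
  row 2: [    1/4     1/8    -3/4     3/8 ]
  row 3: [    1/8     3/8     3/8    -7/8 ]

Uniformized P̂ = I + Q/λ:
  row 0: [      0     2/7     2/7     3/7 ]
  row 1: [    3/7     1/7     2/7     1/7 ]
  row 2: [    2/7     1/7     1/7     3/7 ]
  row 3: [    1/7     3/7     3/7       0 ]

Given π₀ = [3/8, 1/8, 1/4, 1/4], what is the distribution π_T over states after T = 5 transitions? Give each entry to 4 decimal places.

π = [0.2228, 0.2452, 0.2807, 0.2512]

t=0: π = [0.3750, 0.1250, 0.2500, 0.2500]
t=1: π = [0.1607, 0.2679, 0.2857, 0.2857]
t=2: π = [0.2372, 0.2474, 0.2857, 0.2296]
t=3: π = [0.2205, 0.2423, 0.2777, 0.2595]
t=4: π = [0.2203, 0.2485, 0.2831, 0.2481]
t=5: π = [0.2228, 0.2452, 0.2807, 0.2512]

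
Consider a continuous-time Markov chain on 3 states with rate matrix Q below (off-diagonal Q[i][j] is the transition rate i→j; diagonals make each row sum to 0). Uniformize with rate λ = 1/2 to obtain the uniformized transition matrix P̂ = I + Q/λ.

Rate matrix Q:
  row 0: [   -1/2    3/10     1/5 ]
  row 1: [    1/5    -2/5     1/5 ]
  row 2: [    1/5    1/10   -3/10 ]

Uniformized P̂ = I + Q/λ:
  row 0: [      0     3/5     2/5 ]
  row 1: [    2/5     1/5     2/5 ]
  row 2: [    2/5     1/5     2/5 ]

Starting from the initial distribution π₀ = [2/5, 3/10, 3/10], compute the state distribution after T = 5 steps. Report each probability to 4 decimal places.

t=0: π = [0.4000, 0.3000, 0.3000]
t=1: π = [0.2400, 0.3600, 0.4000]
t=2: π = [0.3040, 0.2960, 0.4000]
t=3: π = [0.2784, 0.3216, 0.4000]
t=4: π = [0.2886, 0.3114, 0.4000]
t=5: π = [0.2845, 0.3155, 0.4000]

π = [0.2845, 0.3155, 0.4000]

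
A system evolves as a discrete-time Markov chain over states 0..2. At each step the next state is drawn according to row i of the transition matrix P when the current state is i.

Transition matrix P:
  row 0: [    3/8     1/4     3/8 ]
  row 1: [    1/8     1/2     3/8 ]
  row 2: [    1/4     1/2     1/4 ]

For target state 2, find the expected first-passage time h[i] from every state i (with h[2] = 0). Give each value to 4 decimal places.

First-step conditioning: h[2] = 0; for i ≠ 2, h[i] = 1 + Σ_k P[i][k]·h[k].
  h[0] = 1 + 3/8·h[0] + 1/4·h[1]
  h[1] = 1 + 1/8·h[0] + 1/2·h[1]
Solving the 2×2 linear system over states ≠ 2 gives exactly h = [8/3, 8/3, 0] (h[2] = 0 is the target).

h = [2.6667, 2.6667, 0.0000]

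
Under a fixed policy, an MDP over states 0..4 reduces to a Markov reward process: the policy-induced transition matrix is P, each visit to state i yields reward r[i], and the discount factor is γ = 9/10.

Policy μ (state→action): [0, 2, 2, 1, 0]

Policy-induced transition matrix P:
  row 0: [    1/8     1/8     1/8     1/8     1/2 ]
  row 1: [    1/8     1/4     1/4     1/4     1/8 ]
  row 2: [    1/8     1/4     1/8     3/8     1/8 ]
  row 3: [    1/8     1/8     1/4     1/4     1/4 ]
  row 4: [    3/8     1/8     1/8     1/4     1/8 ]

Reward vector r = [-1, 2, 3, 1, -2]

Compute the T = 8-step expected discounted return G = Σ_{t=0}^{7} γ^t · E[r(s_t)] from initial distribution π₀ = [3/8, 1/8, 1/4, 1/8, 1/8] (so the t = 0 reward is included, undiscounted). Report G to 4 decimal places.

t=0: π = [0.3750, 0.1250, 0.2500, 0.1250, 0.1250], E[r] = 0.5000, γ^t·E[r] = 0.500000, running G = 0.500000
t=1: π = [0.1563, 0.1719, 0.1563, 0.2344, 0.2813], E[r] = 0.3281, γ^t·E[r] = 0.295313, running G = 0.795313
t=2: π = [0.1953, 0.1660, 0.1758, 0.2500, 0.2129], E[r] = 0.4883, γ^t·E[r] = 0.395508, running G = 1.190820
t=3: π = [0.1782, 0.1677, 0.1770, 0.2476, 0.2295], E[r] = 0.4768, γ^t·E[r] = 0.347592, running G = 1.538412
t=4: π = [0.1824, 0.1681, 0.1769, 0.2498, 0.2228], E[r] = 0.4888, γ^t·E[r] = 0.320722, running G = 1.859134
t=5: π = [0.1807, 0.1681, 0.1772, 0.2493, 0.2246], E[r] = 0.4874, γ^t·E[r] = 0.287780, running G = 2.146914
t=6: π = [0.1812, 0.1682, 0.1772, 0.2496, 0.2239], E[r] = 0.4884, γ^t·E[r] = 0.259580, running G = 2.406494
t=7: π = [0.1810, 0.1682, 0.1772, 0.2495, 0.2241], E[r] = 0.4883, γ^t·E[r] = 0.233530, running G = 2.640024

G = 2.6400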